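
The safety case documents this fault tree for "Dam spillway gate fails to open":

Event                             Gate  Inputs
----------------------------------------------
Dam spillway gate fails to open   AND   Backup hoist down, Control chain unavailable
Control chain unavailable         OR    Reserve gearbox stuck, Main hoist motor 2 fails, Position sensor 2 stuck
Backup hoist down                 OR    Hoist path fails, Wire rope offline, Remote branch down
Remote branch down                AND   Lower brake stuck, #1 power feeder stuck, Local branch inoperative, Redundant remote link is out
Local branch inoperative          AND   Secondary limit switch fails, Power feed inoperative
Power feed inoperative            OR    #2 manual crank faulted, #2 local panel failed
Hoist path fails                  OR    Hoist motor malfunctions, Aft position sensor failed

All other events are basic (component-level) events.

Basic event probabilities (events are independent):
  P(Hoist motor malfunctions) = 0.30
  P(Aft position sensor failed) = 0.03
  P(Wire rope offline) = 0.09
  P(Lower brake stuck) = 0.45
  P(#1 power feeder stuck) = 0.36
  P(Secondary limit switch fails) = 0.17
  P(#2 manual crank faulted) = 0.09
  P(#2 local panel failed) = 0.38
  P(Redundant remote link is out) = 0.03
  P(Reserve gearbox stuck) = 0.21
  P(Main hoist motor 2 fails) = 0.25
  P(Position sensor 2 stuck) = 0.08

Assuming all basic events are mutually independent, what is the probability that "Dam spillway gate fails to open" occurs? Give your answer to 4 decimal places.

P(Hoist path fails) [OR] = 1 − (1−0.30) × (1−0.03) = 0.321000
P(Power feed inoperative) [OR] = 1 − (1−0.09) × (1−0.38) = 0.435800
P(Local branch inoperative) [AND] = 0.17 × 0.435800 = 0.074086
P(Remote branch down) [AND] = 0.45 × 0.36 × 0.074086 × 0.03 = 0.000360
P(Backup hoist down) [OR] = 1 − (1−0.321000) × (1−0.09) × (1−0.000360) = 0.382332
P(Control chain unavailable) [OR] = 1 − (1−0.21) × (1−0.25) × (1−0.08) = 0.454900
P(Dam spillway gate fails to open) [AND] = 0.382332 × 0.454900 = 0.173923
Rounded to 4 decimal places: P(Dam spillway gate fails to open) ≈ 0.1739.

0.1739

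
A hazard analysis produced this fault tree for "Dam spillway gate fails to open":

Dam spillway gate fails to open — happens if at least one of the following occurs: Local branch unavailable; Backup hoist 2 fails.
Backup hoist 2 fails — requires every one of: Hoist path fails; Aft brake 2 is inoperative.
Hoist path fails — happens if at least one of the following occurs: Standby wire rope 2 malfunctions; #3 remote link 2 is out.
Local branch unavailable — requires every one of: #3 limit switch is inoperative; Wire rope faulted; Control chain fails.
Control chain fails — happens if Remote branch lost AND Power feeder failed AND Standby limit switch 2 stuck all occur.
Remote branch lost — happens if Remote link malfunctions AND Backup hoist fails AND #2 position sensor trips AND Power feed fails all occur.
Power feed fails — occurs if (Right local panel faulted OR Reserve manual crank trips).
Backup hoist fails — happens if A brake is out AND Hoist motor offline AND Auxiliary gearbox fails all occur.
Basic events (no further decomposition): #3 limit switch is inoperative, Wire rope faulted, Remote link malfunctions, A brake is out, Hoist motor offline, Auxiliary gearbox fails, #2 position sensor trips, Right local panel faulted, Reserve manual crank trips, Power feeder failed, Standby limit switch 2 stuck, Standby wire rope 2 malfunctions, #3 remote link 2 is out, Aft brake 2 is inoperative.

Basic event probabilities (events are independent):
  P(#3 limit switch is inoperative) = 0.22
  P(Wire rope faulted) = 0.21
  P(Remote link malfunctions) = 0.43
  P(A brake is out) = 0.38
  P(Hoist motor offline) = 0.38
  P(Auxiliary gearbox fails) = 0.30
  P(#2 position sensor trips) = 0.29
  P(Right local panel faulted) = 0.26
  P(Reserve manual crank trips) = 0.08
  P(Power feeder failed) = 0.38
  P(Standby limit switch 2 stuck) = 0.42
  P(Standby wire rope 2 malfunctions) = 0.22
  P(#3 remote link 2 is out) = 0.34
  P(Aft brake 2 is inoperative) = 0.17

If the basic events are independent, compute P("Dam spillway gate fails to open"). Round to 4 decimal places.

0.0825

P(Backup hoist fails) [AND] = 0.38 × 0.38 × 0.30 = 0.043320
P(Power feed fails) [OR] = 1 − (1−0.26) × (1−0.08) = 0.319200
P(Remote branch lost) [AND] = 0.43 × 0.043320 × 0.29 × 0.319200 = 0.001724
P(Control chain fails) [AND] = 0.001724 × 0.38 × 0.42 = 0.000275
P(Local branch unavailable) [AND] = 0.22 × 0.21 × 0.000275 = 0.000013
P(Hoist path fails) [OR] = 1 − (1−0.22) × (1−0.34) = 0.485200
P(Backup hoist 2 fails) [AND] = 0.485200 × 0.17 = 0.082484
P(Dam spillway gate fails to open) [OR] = 1 − (1−0.000013) × (1−0.082484) = 0.082496
Rounded to 4 decimal places: P(Dam spillway gate fails to open) ≈ 0.0825.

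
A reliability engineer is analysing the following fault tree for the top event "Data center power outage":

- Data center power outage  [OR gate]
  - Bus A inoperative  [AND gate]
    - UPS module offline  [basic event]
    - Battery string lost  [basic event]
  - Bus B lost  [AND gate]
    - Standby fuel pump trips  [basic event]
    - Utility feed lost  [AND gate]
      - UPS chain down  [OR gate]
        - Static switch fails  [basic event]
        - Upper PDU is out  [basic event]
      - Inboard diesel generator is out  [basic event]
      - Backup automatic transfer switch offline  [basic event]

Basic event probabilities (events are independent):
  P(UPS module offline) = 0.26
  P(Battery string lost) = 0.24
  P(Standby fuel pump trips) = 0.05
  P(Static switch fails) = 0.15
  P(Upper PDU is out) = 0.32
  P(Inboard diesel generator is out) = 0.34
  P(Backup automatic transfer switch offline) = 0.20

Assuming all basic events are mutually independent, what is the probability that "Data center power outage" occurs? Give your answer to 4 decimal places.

P(Bus A inoperative) [AND] = 0.26 × 0.24 = 0.062400
P(UPS chain down) [OR] = 1 − (1−0.15) × (1−0.32) = 0.422000
P(Utility feed lost) [AND] = 0.422000 × 0.34 × 0.20 = 0.028696
P(Bus B lost) [AND] = 0.05 × 0.028696 = 0.001435
P(Data center power outage) [OR] = 1 − (1−0.062400) × (1−0.001435) = 0.063745
Rounded to 4 decimal places: P(Data center power outage) ≈ 0.0637.

0.0637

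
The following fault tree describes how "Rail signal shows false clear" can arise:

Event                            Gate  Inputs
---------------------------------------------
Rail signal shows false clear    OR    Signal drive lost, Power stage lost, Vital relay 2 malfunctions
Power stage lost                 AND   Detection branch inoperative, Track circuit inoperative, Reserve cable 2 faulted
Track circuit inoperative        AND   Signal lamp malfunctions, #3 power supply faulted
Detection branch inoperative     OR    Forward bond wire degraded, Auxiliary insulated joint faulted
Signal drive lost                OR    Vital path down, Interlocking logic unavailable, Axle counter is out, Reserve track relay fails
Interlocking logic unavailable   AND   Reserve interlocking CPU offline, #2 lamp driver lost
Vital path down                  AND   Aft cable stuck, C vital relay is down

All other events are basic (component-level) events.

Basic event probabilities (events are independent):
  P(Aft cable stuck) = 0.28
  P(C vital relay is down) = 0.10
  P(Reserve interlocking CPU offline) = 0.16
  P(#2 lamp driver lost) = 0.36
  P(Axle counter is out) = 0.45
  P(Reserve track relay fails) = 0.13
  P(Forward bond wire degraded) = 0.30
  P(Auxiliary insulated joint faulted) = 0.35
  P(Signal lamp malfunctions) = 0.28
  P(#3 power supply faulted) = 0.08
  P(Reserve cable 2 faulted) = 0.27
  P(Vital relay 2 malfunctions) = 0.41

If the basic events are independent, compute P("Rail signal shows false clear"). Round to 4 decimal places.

P(Vital path down) [AND] = 0.28 × 0.10 = 0.028000
P(Interlocking logic unavailable) [AND] = 0.16 × 0.36 = 0.057600
P(Signal drive lost) [OR] = 1 − (1−0.028000) × (1−0.057600) × (1−0.45) × (1−0.13) = 0.561688
P(Detection branch inoperative) [OR] = 1 − (1−0.30) × (1−0.35) = 0.545000
P(Track circuit inoperative) [AND] = 0.28 × 0.08 = 0.022400
P(Power stage lost) [AND] = 0.545000 × 0.022400 × 0.27 = 0.003296
P(Rail signal shows false clear) [OR] = 1 − (1−0.561688) × (1−0.003296) × (1−0.41) = 0.742248
Rounded to 4 decimal places: P(Rail signal shows false clear) ≈ 0.7422.

0.7422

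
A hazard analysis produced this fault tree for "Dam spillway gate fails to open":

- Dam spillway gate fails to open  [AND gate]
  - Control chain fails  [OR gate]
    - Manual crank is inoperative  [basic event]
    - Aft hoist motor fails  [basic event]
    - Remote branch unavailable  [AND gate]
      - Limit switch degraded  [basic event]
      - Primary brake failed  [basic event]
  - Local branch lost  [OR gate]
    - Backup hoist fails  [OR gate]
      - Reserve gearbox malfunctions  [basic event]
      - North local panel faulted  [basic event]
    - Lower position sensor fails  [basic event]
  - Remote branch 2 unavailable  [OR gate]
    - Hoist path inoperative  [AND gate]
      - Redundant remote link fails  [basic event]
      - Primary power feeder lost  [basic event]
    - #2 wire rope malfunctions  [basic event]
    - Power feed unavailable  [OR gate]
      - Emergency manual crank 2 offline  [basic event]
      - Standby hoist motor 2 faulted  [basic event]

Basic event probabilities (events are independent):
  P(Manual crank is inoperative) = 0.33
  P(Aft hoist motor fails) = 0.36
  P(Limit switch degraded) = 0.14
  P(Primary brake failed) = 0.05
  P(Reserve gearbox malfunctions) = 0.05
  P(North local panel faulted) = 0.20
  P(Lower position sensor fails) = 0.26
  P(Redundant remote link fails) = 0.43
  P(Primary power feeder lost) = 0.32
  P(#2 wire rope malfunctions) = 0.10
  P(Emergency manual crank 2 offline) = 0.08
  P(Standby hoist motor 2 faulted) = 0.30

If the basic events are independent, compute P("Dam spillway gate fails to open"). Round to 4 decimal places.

0.1257

P(Remote branch unavailable) [AND] = 0.14 × 0.05 = 0.007000
P(Control chain fails) [OR] = 1 − (1−0.33) × (1−0.36) × (1−0.007000) = 0.574202
P(Backup hoist fails) [OR] = 1 − (1−0.05) × (1−0.20) = 0.240000
P(Local branch lost) [OR] = 1 − (1−0.240000) × (1−0.26) = 0.437600
P(Hoist path inoperative) [AND] = 0.43 × 0.32 = 0.137600
P(Power feed unavailable) [OR] = 1 − (1−0.08) × (1−0.30) = 0.356000
P(Remote branch 2 unavailable) [OR] = 1 − (1−0.137600) × (1−0.10) × (1−0.356000) = 0.500153
P(Dam spillway gate fails to open) [AND] = 0.574202 × 0.437600 × 0.500153 = 0.125674
Rounded to 4 decimal places: P(Dam spillway gate fails to open) ≈ 0.1257.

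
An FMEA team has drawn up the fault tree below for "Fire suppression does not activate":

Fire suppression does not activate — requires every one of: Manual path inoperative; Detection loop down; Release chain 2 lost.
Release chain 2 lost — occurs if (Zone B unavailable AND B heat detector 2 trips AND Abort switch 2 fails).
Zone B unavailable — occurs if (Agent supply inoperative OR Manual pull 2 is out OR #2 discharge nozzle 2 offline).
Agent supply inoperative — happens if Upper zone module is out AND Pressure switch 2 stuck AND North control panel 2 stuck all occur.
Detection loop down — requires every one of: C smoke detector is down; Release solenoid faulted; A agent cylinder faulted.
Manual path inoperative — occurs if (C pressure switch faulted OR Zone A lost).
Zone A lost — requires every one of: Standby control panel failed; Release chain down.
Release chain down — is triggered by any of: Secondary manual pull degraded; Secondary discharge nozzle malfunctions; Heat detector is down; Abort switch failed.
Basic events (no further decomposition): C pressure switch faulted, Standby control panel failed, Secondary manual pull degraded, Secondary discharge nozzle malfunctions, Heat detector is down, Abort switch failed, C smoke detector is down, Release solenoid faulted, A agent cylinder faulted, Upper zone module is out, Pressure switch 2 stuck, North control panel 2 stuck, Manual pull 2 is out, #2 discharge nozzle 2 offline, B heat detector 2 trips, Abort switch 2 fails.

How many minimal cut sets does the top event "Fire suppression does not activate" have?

Release chain down [OR]: union of children's cut sets → 4 cut set(s).
Zone A lost [AND]: one cut set from each child combined → 1 × 4 = 4 cut set(s).
Manual path inoperative [OR]: union of children's cut sets → 5 cut set(s).
Detection loop down [AND]: one cut set from each child combined → 1 × 1 × 1 = 1 cut set(s).
Agent supply inoperative [AND]: one cut set from each child combined → 1 × 1 × 1 = 1 cut set(s).
Zone B unavailable [OR]: union of children's cut sets → 3 cut set(s).
Release chain 2 lost [AND]: one cut set from each child combined → 3 × 1 × 1 = 3 cut set(s).
Fire suppression does not activate [AND]: one cut set from each child combined → 5 × 1 × 3 = 15 cut set(s).

15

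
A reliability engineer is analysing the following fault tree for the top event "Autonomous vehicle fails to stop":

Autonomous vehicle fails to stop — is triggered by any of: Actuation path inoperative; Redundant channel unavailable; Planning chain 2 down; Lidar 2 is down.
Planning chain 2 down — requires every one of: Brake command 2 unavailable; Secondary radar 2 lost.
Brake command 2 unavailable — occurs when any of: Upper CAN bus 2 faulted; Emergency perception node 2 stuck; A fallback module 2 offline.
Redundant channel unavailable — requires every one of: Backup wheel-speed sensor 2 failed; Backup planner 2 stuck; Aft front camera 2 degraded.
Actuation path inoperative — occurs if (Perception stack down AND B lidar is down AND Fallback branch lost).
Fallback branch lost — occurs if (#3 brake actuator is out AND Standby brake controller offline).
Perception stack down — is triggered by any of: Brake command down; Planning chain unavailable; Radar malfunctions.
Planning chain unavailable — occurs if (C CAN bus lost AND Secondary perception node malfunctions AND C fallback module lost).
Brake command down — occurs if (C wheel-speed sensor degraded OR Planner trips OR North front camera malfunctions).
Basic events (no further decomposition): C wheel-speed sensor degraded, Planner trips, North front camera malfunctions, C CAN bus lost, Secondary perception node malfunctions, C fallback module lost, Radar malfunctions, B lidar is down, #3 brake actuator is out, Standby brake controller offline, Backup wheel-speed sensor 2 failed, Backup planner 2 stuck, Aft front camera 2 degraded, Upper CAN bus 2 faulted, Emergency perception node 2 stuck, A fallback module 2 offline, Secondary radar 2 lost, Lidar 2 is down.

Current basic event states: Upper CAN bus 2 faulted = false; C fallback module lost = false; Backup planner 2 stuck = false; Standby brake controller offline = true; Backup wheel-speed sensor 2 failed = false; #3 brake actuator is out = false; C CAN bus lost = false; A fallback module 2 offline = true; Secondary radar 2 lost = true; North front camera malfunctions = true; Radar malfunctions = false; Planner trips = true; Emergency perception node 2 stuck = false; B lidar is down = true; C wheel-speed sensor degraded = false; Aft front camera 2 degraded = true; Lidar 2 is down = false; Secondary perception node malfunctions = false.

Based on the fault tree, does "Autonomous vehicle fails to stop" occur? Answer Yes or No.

Yes

Brake command down [OR]: C wheel-speed sensor degraded=not, Planner trips=occurs, North front camera malfunctions=occurs → at least one input occurs → occurs.
Planning chain unavailable [AND]: C CAN bus lost=not, Secondary perception node malfunctions=not, C fallback module lost=not → not all inputs occur → does not occur.
Perception stack down [OR]: Brake command down=occurs, Planning chain unavailable=not, Radar malfunctions=not → at least one input occurs → occurs.
Fallback branch lost [AND]: #3 brake actuator is out=not, Standby brake controller offline=occurs → not all inputs occur → does not occur.
Actuation path inoperative [AND]: Perception stack down=occurs, B lidar is down=occurs, Fallback branch lost=not → not all inputs occur → does not occur.
Redundant channel unavailable [AND]: Backup wheel-speed sensor 2 failed=not, Backup planner 2 stuck=not, Aft front camera 2 degraded=occurs → not all inputs occur → does not occur.
Brake command 2 unavailable [OR]: Upper CAN bus 2 faulted=not, Emergency perception node 2 stuck=not, A fallback module 2 offline=occurs → at least one input occurs → occurs.
Planning chain 2 down [AND]: Brake command 2 unavailable=occurs, Secondary radar 2 lost=occurs → all inputs occur → occurs.
Autonomous vehicle fails to stop [OR]: Actuation path inoperative=not, Redundant channel unavailable=not, Planning chain 2 down=occurs, Lidar 2 is down=not → at least one input occurs → occurs.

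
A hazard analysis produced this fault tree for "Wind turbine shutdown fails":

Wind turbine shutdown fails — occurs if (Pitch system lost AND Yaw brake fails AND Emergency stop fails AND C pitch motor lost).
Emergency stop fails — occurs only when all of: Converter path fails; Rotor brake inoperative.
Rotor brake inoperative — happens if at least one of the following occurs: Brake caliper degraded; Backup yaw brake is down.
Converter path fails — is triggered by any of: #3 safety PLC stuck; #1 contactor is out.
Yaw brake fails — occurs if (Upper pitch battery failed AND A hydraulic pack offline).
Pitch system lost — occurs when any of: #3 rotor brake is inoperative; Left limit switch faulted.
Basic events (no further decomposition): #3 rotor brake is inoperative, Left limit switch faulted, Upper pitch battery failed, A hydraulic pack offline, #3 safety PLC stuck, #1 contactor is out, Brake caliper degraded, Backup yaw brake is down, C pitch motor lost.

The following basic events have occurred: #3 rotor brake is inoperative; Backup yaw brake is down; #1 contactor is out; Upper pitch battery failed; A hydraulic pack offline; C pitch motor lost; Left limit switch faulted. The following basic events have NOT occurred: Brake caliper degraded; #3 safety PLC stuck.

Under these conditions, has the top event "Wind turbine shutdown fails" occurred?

Pitch system lost [OR]: #3 rotor brake is inoperative=occurs, Left limit switch faulted=occurs → at least one input occurs → occurs.
Yaw brake fails [AND]: Upper pitch battery failed=occurs, A hydraulic pack offline=occurs → all inputs occur → occurs.
Converter path fails [OR]: #3 safety PLC stuck=not, #1 contactor is out=occurs → at least one input occurs → occurs.
Rotor brake inoperative [OR]: Brake caliper degraded=not, Backup yaw brake is down=occurs → at least one input occurs → occurs.
Emergency stop fails [AND]: Converter path fails=occurs, Rotor brake inoperative=occurs → all inputs occur → occurs.
Wind turbine shutdown fails [AND]: Pitch system lost=occurs, Yaw brake fails=occurs, Emergency stop fails=occurs, C pitch motor lost=occurs → all inputs occur → occurs.

Yes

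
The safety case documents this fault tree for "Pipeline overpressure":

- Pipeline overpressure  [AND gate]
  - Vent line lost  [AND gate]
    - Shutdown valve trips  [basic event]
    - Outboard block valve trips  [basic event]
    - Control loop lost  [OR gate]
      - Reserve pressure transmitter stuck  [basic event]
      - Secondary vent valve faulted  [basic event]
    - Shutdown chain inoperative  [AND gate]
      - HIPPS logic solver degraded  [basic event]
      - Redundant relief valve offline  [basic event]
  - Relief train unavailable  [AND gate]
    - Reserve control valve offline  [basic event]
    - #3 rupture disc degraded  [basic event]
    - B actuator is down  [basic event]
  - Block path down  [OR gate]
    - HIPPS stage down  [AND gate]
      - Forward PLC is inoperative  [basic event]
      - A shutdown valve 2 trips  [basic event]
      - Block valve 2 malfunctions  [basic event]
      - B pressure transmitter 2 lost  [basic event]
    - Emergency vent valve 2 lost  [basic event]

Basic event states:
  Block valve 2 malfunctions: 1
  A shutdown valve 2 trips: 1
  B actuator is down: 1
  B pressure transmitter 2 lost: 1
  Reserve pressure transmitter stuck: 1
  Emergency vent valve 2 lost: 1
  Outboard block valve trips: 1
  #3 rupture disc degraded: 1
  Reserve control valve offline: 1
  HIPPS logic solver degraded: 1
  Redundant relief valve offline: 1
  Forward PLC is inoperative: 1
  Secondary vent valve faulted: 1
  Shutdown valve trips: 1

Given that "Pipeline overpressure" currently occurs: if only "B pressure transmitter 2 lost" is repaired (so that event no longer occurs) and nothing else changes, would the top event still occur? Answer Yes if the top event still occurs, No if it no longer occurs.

Counterfactual: set "B pressure transmitter 2 lost" to not occurred.
Control loop lost [OR]: Reserve pressure transmitter stuck=occurs, Secondary vent valve faulted=occurs → at least one input occurs → occurs.
Shutdown chain inoperative [AND]: HIPPS logic solver degraded=occurs, Redundant relief valve offline=occurs → all inputs occur → occurs.
Vent line lost [AND]: Shutdown valve trips=occurs, Outboard block valve trips=occurs, Control loop lost=occurs, Shutdown chain inoperative=occurs → all inputs occur → occurs.
Relief train unavailable [AND]: Reserve control valve offline=occurs, #3 rupture disc degraded=occurs, B actuator is down=occurs → all inputs occur → occurs.
HIPPS stage down [AND]: Forward PLC is inoperative=occurs, A shutdown valve 2 trips=occurs, Block valve 2 malfunctions=occurs, B pressure transmitter 2 lost=not → not all inputs occur → does not occur.
Block path down [OR]: HIPPS stage down=not, Emergency vent valve 2 lost=occurs → at least one input occurs → occurs.
Pipeline overpressure [AND]: Vent line lost=occurs, Relief train unavailable=occurs, Block path down=occurs → all inputs occur → occurs.

Yes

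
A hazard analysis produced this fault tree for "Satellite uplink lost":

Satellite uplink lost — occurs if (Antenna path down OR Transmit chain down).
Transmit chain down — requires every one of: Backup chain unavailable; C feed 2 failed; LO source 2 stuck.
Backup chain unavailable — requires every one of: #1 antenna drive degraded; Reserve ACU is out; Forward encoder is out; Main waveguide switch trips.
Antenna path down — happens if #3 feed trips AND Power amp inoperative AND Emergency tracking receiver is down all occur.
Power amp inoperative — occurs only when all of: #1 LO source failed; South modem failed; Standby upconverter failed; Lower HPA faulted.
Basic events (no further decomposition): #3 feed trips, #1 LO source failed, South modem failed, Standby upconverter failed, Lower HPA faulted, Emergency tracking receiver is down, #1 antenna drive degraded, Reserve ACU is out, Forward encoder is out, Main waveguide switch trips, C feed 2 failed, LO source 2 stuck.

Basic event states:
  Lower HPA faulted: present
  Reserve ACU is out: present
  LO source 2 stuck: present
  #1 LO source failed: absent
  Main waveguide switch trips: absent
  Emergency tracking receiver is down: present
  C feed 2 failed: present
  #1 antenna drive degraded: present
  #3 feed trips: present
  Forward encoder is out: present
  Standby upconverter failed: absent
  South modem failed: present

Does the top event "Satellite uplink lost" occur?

No

Power amp inoperative [AND]: #1 LO source failed=not, South modem failed=occurs, Standby upconverter failed=not, Lower HPA faulted=occurs → not all inputs occur → does not occur.
Antenna path down [AND]: #3 feed trips=occurs, Power amp inoperative=not, Emergency tracking receiver is down=occurs → not all inputs occur → does not occur.
Backup chain unavailable [AND]: #1 antenna drive degraded=occurs, Reserve ACU is out=occurs, Forward encoder is out=occurs, Main waveguide switch trips=not → not all inputs occur → does not occur.
Transmit chain down [AND]: Backup chain unavailable=not, C feed 2 failed=occurs, LO source 2 stuck=occurs → not all inputs occur → does not occur.
Satellite uplink lost [OR]: Antenna path down=not, Transmit chain down=not → no input occurs → does not occur.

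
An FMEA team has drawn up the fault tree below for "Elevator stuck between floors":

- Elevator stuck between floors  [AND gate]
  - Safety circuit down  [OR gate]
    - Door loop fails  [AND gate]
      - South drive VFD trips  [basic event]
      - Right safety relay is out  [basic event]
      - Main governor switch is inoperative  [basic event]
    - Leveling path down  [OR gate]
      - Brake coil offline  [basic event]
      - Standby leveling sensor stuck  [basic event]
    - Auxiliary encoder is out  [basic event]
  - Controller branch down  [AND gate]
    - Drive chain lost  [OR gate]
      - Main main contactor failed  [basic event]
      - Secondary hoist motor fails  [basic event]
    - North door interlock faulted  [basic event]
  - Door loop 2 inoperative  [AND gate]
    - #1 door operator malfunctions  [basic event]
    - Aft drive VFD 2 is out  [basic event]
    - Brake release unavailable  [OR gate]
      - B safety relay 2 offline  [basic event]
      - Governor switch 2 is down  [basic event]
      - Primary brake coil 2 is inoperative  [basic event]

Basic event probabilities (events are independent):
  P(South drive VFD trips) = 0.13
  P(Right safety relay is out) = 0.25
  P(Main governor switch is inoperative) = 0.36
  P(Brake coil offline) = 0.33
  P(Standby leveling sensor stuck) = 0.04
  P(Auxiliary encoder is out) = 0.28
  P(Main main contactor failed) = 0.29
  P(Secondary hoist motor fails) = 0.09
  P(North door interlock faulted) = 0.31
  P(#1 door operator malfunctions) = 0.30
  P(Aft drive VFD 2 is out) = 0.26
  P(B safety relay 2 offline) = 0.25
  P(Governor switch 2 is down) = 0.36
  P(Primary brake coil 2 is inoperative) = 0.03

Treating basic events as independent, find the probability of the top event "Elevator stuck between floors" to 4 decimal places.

P(Door loop fails) [AND] = 0.13 × 0.25 × 0.36 = 0.011700
P(Leveling path down) [OR] = 1 − (1−0.33) × (1−0.04) = 0.356800
P(Safety circuit down) [OR] = 1 − (1−0.011700) × (1−0.356800) × (1−0.28) = 0.542314
P(Drive chain lost) [OR] = 1 − (1−0.29) × (1−0.09) = 0.353900
P(Controller branch down) [AND] = 0.353900 × 0.31 = 0.109709
P(Brake release unavailable) [OR] = 1 − (1−0.25) × (1−0.36) × (1−0.03) = 0.534400
P(Door loop 2 inoperative) [AND] = 0.30 × 0.26 × 0.534400 = 0.041683
P(Elevator stuck between floors) [AND] = 0.542314 × 0.109709 × 0.041683 = 0.002480
Rounded to 4 decimal places: P(Elevator stuck between floors) ≈ 0.0025.

0.0025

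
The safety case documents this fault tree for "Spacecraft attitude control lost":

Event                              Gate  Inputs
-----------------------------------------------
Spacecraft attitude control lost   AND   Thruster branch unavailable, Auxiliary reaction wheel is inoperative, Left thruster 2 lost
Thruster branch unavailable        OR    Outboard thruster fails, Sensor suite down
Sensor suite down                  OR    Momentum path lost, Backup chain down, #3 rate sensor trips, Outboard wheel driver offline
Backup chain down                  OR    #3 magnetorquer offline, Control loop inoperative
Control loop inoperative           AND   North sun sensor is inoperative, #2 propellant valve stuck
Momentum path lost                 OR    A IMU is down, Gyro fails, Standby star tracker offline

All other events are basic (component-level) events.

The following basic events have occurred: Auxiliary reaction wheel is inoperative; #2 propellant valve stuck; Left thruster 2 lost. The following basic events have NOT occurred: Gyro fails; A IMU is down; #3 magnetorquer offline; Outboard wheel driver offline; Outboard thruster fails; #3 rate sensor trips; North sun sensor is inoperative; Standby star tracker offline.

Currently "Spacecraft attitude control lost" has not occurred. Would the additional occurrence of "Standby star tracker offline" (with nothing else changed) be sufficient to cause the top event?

Yes

Counterfactual: set "Standby star tracker offline" to occurred.
Momentum path lost [OR]: A IMU is down=not, Gyro fails=not, Standby star tracker offline=occurs → at least one input occurs → occurs.
Control loop inoperative [AND]: North sun sensor is inoperative=not, #2 propellant valve stuck=occurs → not all inputs occur → does not occur.
Backup chain down [OR]: #3 magnetorquer offline=not, Control loop inoperative=not → no input occurs → does not occur.
Sensor suite down [OR]: Momentum path lost=occurs, Backup chain down=not, #3 rate sensor trips=not, Outboard wheel driver offline=not → at least one input occurs → occurs.
Thruster branch unavailable [OR]: Outboard thruster fails=not, Sensor suite down=occurs → at least one input occurs → occurs.
Spacecraft attitude control lost [AND]: Thruster branch unavailable=occurs, Auxiliary reaction wheel is inoperative=occurs, Left thruster 2 lost=occurs → all inputs occur → occurs.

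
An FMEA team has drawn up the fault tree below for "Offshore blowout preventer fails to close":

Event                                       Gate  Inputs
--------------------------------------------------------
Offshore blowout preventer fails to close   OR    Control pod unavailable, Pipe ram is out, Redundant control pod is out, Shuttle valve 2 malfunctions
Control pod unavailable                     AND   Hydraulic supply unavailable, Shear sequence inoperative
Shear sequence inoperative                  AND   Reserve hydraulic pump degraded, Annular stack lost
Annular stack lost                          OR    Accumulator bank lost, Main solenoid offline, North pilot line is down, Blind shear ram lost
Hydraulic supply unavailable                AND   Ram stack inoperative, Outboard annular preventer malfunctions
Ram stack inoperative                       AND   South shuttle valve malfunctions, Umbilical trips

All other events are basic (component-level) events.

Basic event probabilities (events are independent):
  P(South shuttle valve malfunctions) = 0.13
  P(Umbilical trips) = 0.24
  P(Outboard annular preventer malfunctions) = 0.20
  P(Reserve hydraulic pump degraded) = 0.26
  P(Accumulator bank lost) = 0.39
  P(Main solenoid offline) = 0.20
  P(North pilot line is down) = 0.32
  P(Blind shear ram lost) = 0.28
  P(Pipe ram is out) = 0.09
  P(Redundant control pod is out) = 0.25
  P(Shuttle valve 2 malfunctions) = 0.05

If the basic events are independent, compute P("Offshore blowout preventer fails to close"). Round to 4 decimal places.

0.3524

P(Ram stack inoperative) [AND] = 0.13 × 0.24 = 0.031200
P(Hydraulic supply unavailable) [AND] = 0.031200 × 0.20 = 0.006240
P(Annular stack lost) [OR] = 1 − (1−0.39) × (1−0.20) × (1−0.32) × (1−0.28) = 0.761075
P(Shear sequence inoperative) [AND] = 0.26 × 0.761075 = 0.197880
P(Control pod unavailable) [AND] = 0.006240 × 0.197880 = 0.001235
P(Offshore blowout preventer fails to close) [OR] = 1 − (1−0.001235) × (1−0.09) × (1−0.25) × (1−0.05) = 0.352426
Rounded to 4 decimal places: P(Offshore blowout preventer fails to close) ≈ 0.3524.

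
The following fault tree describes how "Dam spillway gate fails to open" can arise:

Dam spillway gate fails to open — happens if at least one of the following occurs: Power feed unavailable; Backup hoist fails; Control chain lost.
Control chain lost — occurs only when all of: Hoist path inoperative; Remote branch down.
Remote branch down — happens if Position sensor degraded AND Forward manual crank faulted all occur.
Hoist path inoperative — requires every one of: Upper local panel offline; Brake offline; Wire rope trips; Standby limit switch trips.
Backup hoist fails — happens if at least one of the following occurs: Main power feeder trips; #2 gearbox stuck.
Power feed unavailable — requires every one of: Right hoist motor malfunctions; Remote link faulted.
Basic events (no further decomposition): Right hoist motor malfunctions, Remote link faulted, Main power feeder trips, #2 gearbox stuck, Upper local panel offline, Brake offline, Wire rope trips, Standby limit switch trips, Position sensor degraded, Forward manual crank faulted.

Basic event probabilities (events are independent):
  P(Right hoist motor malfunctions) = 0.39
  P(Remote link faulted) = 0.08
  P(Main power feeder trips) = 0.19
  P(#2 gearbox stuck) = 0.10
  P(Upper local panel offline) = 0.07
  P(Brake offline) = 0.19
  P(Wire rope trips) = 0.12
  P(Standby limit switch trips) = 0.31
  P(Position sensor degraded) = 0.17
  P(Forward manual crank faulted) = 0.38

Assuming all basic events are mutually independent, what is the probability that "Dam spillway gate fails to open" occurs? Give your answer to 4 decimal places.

0.2938

P(Power feed unavailable) [AND] = 0.39 × 0.08 = 0.031200
P(Backup hoist fails) [OR] = 1 − (1−0.19) × (1−0.10) = 0.271000
P(Hoist path inoperative) [AND] = 0.07 × 0.19 × 0.12 × 0.31 = 0.000495
P(Remote branch down) [AND] = 0.17 × 0.38 = 0.064600
P(Control chain lost) [AND] = 0.000495 × 0.064600 = 0.000032
P(Dam spillway gate fails to open) [OR] = 1 − (1−0.031200) × (1−0.271000) × (1−0.000032) = 0.293767
Rounded to 4 decimal places: P(Dam spillway gate fails to open) ≈ 0.2938.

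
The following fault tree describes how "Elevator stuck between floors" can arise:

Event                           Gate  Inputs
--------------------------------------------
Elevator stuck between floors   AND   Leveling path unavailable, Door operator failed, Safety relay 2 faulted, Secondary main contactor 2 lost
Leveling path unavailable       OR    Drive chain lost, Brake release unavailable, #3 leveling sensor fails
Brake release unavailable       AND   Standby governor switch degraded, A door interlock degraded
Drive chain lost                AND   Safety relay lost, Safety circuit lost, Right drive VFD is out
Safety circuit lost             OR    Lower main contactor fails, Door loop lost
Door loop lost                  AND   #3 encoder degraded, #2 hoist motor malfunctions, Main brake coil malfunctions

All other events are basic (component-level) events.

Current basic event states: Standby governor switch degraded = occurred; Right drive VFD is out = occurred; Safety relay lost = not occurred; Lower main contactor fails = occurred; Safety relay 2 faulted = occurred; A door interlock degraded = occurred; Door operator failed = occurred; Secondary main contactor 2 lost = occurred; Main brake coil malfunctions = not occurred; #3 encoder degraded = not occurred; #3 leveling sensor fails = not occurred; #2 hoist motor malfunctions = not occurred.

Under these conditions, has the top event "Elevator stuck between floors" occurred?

Yes

Door loop lost [AND]: #3 encoder degraded=not, #2 hoist motor malfunctions=not, Main brake coil malfunctions=not → not all inputs occur → does not occur.
Safety circuit lost [OR]: Lower main contactor fails=occurs, Door loop lost=not → at least one input occurs → occurs.
Drive chain lost [AND]: Safety relay lost=not, Safety circuit lost=occurs, Right drive VFD is out=occurs → not all inputs occur → does not occur.
Brake release unavailable [AND]: Standby governor switch degraded=occurs, A door interlock degraded=occurs → all inputs occur → occurs.
Leveling path unavailable [OR]: Drive chain lost=not, Brake release unavailable=occurs, #3 leveling sensor fails=not → at least one input occurs → occurs.
Elevator stuck between floors [AND]: Leveling path unavailable=occurs, Door operator failed=occurs, Safety relay 2 faulted=occurs, Secondary main contactor 2 lost=occurs → all inputs occur → occurs.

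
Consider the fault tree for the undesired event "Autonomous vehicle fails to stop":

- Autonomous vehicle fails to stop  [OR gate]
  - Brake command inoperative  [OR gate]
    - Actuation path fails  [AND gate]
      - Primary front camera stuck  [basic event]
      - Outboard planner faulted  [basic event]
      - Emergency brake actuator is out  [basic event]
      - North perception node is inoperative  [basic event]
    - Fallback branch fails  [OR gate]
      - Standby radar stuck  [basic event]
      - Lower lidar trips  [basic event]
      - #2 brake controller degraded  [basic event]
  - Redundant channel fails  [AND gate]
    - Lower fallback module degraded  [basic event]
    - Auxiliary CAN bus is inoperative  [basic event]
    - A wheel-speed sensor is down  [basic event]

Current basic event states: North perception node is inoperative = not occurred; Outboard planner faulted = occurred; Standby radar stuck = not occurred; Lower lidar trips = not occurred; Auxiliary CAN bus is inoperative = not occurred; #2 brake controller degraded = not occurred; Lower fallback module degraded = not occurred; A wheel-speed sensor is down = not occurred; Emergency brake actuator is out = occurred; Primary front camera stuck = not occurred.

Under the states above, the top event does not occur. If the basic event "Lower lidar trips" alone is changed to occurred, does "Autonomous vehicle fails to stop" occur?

Yes

Counterfactual: set "Lower lidar trips" to occurred.
Actuation path fails [AND]: Primary front camera stuck=not, Outboard planner faulted=occurs, Emergency brake actuator is out=occurs, North perception node is inoperative=not → not all inputs occur → does not occur.
Fallback branch fails [OR]: Standby radar stuck=not, Lower lidar trips=occurs, #2 brake controller degraded=not → at least one input occurs → occurs.
Brake command inoperative [OR]: Actuation path fails=not, Fallback branch fails=occurs → at least one input occurs → occurs.
Redundant channel fails [AND]: Lower fallback module degraded=not, Auxiliary CAN bus is inoperative=not, A wheel-speed sensor is down=not → not all inputs occur → does not occur.
Autonomous vehicle fails to stop [OR]: Brake command inoperative=occurs, Redundant channel fails=not → at least one input occurs → occurs.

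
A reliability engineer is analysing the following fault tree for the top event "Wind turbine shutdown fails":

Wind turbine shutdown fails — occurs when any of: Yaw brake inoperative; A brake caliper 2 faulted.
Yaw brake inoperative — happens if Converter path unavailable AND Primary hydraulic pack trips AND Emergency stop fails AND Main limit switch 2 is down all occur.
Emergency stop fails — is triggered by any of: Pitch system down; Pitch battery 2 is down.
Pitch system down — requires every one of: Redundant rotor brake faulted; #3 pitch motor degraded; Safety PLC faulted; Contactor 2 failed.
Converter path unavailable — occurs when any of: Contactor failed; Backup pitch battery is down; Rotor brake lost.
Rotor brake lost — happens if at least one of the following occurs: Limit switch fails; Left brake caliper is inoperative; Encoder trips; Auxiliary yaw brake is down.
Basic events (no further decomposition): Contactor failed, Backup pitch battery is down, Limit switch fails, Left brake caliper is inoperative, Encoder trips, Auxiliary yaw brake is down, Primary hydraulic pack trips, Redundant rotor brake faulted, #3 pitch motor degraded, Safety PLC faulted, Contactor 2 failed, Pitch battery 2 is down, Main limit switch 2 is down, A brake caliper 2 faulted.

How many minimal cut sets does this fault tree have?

13

Rotor brake lost [OR]: union of children's cut sets → 4 cut set(s).
Converter path unavailable [OR]: union of children's cut sets → 6 cut set(s).
Pitch system down [AND]: one cut set from each child combined → 1 × 1 × 1 × 1 = 1 cut set(s).
Emergency stop fails [OR]: union of children's cut sets → 2 cut set(s).
Yaw brake inoperative [AND]: one cut set from each child combined → 6 × 1 × 2 × 1 = 12 cut set(s).
Wind turbine shutdown fails [OR]: union of children's cut sets → 13 cut set(s).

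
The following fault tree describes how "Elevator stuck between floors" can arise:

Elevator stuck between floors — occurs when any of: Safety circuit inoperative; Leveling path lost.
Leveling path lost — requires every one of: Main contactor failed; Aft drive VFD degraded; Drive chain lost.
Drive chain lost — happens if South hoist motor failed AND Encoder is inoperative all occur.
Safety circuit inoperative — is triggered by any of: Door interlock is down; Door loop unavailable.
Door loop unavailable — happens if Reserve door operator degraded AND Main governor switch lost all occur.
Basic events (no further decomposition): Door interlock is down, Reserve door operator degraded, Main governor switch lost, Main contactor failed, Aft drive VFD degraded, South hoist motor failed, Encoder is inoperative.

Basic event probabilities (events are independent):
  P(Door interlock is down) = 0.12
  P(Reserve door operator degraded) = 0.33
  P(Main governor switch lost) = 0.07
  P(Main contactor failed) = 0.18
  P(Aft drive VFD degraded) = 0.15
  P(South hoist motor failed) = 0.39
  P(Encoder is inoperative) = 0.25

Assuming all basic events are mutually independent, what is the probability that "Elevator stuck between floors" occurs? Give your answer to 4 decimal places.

P(Door loop unavailable) [AND] = 0.33 × 0.07 = 0.023100
P(Safety circuit inoperative) [OR] = 1 − (1−0.12) × (1−0.023100) = 0.140328
P(Drive chain lost) [AND] = 0.39 × 0.25 = 0.097500
P(Leveling path lost) [AND] = 0.18 × 0.15 × 0.097500 = 0.002633
P(Elevator stuck between floors) [OR] = 1 − (1−0.140328) × (1−0.002633) = 0.142592
Rounded to 4 decimal places: P(Elevator stuck between floors) ≈ 0.1426.

0.1426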